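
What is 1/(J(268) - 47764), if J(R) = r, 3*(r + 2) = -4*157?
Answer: -3/143926 ≈ -2.0844e-5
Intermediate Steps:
r = -634/3 (r = -2 + (-4*157)/3 = -2 + (⅓)*(-628) = -2 - 628/3 = -634/3 ≈ -211.33)
J(R) = -634/3
1/(J(268) - 47764) = 1/(-634/3 - 47764) = 1/(-143926/3) = -3/143926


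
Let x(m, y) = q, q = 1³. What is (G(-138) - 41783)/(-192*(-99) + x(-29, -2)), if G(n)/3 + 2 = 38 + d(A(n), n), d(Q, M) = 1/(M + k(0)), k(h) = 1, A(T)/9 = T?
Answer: -5709478/2604233 ≈ -2.1924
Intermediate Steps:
A(T) = 9*T
q = 1
d(Q, M) = 1/(1 + M) (d(Q, M) = 1/(M + 1) = 1/(1 + M))
x(m, y) = 1
G(n) = 108 + 3/(1 + n) (G(n) = -6 + 3*(38 + 1/(1 + n)) = -6 + (114 + 3/(1 + n)) = 108 + 3/(1 + n))
(G(-138) - 41783)/(-192*(-99) + x(-29, -2)) = (3*(37 + 36*(-138))/(1 - 138) - 41783)/(-192*(-99) + 1) = (3*(37 - 4968)/(-137) - 41783)/(19008 + 1) = (3*(-1/137)*(-4931) - 41783)/19009 = (14793/137 - 41783)*(1/19009) = -5709478/137*1/19009 = -5709478/2604233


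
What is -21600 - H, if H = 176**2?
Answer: -52576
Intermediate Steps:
H = 30976
-21600 - H = -21600 - 1*30976 = -21600 - 30976 = -52576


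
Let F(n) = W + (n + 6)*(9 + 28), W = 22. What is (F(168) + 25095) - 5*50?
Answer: 31305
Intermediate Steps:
F(n) = 244 + 37*n (F(n) = 22 + (n + 6)*(9 + 28) = 22 + (6 + n)*37 = 22 + (222 + 37*n) = 244 + 37*n)
(F(168) + 25095) - 5*50 = ((244 + 37*168) + 25095) - 5*50 = ((244 + 6216) + 25095) - 250 = (6460 + 25095) - 250 = 31555 - 250 = 31305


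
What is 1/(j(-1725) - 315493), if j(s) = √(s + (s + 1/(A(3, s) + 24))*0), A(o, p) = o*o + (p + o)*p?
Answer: -315493/99535834774 - 5*I*√69/99535834774 ≈ -3.1696e-6 - 4.1727e-10*I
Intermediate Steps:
A(o, p) = o² + p*(o + p) (A(o, p) = o² + (o + p)*p = o² + p*(o + p))
j(s) = √s (j(s) = √(s + (s + 1/((3² + s² + 3*s) + 24))*0) = √(s + (s + 1/((9 + s² + 3*s) + 24))*0) = √(s + (s + 1/(33 + s² + 3*s))*0) = √(s + 0) = √s)
1/(j(-1725) - 315493) = 1/(√(-1725) - 315493) = 1/(5*I*√69 - 315493) = 1/(-315493 + 5*I*√69)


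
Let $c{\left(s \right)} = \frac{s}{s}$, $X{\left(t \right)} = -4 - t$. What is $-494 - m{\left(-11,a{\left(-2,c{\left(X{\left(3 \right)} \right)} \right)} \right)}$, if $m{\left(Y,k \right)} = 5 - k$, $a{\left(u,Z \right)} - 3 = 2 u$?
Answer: $-500$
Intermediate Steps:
$c{\left(s \right)} = 1$
$a{\left(u,Z \right)} = 3 + 2 u$
$-494 - m{\left(-11,a{\left(-2,c{\left(X{\left(3 \right)} \right)} \right)} \right)} = -494 - \left(5 - \left(3 + 2 \left(-2\right)\right)\right) = -494 - \left(5 - \left(3 - 4\right)\right) = -494 - \left(5 - -1\right) = -494 - \left(5 + 1\right) = -494 - 6 = -500$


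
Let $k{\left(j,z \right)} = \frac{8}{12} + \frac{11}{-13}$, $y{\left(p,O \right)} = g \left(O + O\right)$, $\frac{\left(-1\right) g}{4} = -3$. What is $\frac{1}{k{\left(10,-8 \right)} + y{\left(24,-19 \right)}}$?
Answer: $- \frac{39}{17791} \approx -0.0021921$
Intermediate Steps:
$g = 12$ ($g = \left(-4\right) \left(-3\right) = 12$)
$y{\left(p,O \right)} = 24 O$ ($y{\left(p,O \right)} = 12 \left(O + O\right) = 12 \cdot 2 O = 24 O$)
$k{\left(j,z \right)} = - \frac{7}{39}$ ($k{\left(j,z \right)} = 8 \cdot \frac{1}{12} + 11 \left(- \frac{1}{13}\right) = \frac{2}{3} - \frac{11}{13} = - \frac{7}{39}$)
$\frac{1}{k{\left(10,-8 \right)} + y{\left(24,-19 \right)}} = \frac{1}{- \frac{7}{39} + 24 \left(-19\right)} = \frac{1}{- \frac{7}{39} - 456} = \frac{1}{- \frac{17791}{39}} = - \frac{39}{17791}$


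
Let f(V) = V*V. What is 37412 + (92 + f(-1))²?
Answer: 46061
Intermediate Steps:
f(V) = V²
37412 + (92 + f(-1))² = 37412 + (92 + (-1)²)² = 37412 + (92 + 1)² = 37412 + 93² = 37412 + 8649 = 46061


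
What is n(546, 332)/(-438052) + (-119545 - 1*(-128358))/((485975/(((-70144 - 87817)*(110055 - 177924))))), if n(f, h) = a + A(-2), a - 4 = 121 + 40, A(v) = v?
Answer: 5912521354454537737/30411760100 ≈ 1.9442e+8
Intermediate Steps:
a = 165 (a = 4 + (121 + 40) = 4 + 161 = 165)
n(f, h) = 163 (n(f, h) = 165 - 2 = 163)
n(546, 332)/(-438052) + (-119545 - 1*(-128358))/((485975/(((-70144 - 87817)*(110055 - 177924))))) = 163/(-438052) + (-119545 - 1*(-128358))/((485975/(((-70144 - 87817)*(110055 - 177924))))) = 163*(-1/438052) + (-119545 + 128358)/((485975/((-157961*(-67869))))) = -163/438052 + 8813/((485975/10720655109)) = -163/438052 + 8813/((485975*(1/10720655109))) = -163/438052 + 8813/(485975/10720655109) = -163/438052 + 8813*(10720655109/485975) = -163/438052 + 13497304782231/69425 = 5912521354454537737/30411760100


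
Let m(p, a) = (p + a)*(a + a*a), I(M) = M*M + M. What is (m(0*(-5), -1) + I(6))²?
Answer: 1764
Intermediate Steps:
I(M) = M + M² (I(M) = M² + M = M + M²)
m(p, a) = (a + p)*(a + a²)
(m(0*(-5), -1) + I(6))² = (-(-1 + 0*(-5) + (-1)² - 0*(-5)) + 6*(1 + 6))² = (-(-1 + 0 + 1 - 1*0) + 6*7)² = (-(-1 + 0 + 1 + 0) + 42)² = (-1*0 + 42)² = (0 + 42)² = 42² = 1764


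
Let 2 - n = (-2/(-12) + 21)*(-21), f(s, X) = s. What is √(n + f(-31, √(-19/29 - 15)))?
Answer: √1662/2 ≈ 20.384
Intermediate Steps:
n = 893/2 (n = 2 - (-2/(-12) + 21)*(-21) = 2 - (-2*(-1/12) + 21)*(-21) = 2 - (⅙ + 21)*(-21) = 2 - 127*(-21)/6 = 2 - 1*(-889/2) = 2 + 889/2 = 893/2 ≈ 446.50)
√(n + f(-31, √(-19/29 - 15))) = √(893/2 - 31) = √(831/2) = √1662/2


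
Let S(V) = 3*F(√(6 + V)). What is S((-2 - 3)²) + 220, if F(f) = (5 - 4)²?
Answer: 223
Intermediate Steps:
F(f) = 1 (F(f) = 1² = 1)
S(V) = 3 (S(V) = 3*1 = 3)
S((-2 - 3)²) + 220 = 3 + 220 = 223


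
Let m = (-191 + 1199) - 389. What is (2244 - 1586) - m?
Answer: 39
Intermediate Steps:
m = 619 (m = 1008 - 389 = 619)
(2244 - 1586) - m = (2244 - 1586) - 1*619 = 658 - 619 = 39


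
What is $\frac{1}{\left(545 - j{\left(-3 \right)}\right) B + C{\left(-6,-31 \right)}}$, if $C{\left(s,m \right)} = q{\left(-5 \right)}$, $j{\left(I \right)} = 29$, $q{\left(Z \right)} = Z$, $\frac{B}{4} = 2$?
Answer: $\frac{1}{4123} \approx 0.00024254$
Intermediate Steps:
$B = 8$ ($B = 4 \cdot 2 = 8$)
$C{\left(s,m \right)} = -5$
$\frac{1}{\left(545 - j{\left(-3 \right)}\right) B + C{\left(-6,-31 \right)}} = \frac{1}{\left(545 - 29\right) 8 - 5} = \frac{1}{516 \cdot 8 - 5} = \frac{1}{4128 - 5} = \frac{1}{4123}$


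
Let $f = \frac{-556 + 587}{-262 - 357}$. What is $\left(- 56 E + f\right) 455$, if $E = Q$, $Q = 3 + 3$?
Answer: $- \frac{94646825}{619} \approx -1.529 \cdot 10^{5}$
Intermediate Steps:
$f = - \frac{31}{619}$ ($f = \frac{31}{-619} = 31 \left(- \frac{1}{619}\right) = - \frac{31}{619} \approx -0.050081$)
$Q = 6$
$E = 6$
$\left(- 56 E + f\right) 455 = \left(\left(-56\right) 6 - \frac{31}{619}\right) 455 = \left(-336 - \frac{31}{619}\right) 455 = \left(- \frac{208015}{619}\right) 455 = - \frac{94646825}{619}$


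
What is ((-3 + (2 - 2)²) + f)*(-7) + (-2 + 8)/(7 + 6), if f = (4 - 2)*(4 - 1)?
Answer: -267/13 ≈ -20.538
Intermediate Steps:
f = 6 (f = 2*3 = 6)
((-3 + (2 - 2)²) + f)*(-7) + (-2 + 8)/(7 + 6) = ((-3 + (2 - 2)²) + 6)*(-7) + (-2 + 8)/(7 + 6) = ((-3 + 0²) + 6)*(-7) + 6/13 = ((-3 + 0) + 6)*(-7) + 6*(1/13) = (-3 + 6)*(-7) + 6/13 = 3*(-7) + 6/13 = -21 + 6/13 = -267/13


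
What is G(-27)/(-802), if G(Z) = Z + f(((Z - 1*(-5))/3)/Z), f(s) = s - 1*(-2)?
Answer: 2003/64962 ≈ 0.030833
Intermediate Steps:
f(s) = 2 + s (f(s) = s + 2 = 2 + s)
G(Z) = 2 + Z + (5/3 + Z/3)/Z (G(Z) = Z + (2 + ((Z - 1*(-5))/3)/Z) = Z + (2 + ((Z + 5)*(⅓))/Z) = Z + (2 + ((5 + Z)*(⅓))/Z) = Z + (2 + (5/3 + Z/3)/Z) = 2 + Z + (5/3 + Z/3)/Z)
G(-27)/(-802) = (7/3 - 27 + (5/3)/(-27))/(-802) = (7/3 - 27 + (5/3)*(-1/27))*(-1/802) = (7/3 - 27 - 5/81)*(-1/802) = -2003/81*(-1/802) = 2003/64962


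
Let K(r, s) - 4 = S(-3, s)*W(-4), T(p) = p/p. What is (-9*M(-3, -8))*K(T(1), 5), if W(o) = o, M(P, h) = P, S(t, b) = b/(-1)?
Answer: 648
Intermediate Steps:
S(t, b) = -b (S(t, b) = b*(-1) = -b)
T(p) = 1
K(r, s) = 4 + 4*s (K(r, s) = 4 - s*(-4) = 4 + 4*s)
(-9*M(-3, -8))*K(T(1), 5) = (-9*(-3))*(4 + 4*5) = 27*(4 + 20) = 27*24 = 648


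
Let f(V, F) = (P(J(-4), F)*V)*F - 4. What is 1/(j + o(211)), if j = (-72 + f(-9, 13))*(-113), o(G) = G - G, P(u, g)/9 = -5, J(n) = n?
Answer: -1/586357 ≈ -1.7054e-6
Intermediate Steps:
P(u, g) = -45 (P(u, g) = 9*(-5) = -45)
o(G) = 0
f(V, F) = -4 - 45*F*V (f(V, F) = (-45*V)*F - 4 = -45*F*V - 4 = -4 - 45*F*V)
j = -586357 (j = (-72 + (-4 - 45*13*(-9)))*(-113) = (-72 + (-4 + 5265))*(-113) = (-72 + 5261)*(-113) = 5189*(-113) = -586357)
1/(j + o(211)) = 1/(-586357 + 0) = 1/(-586357) = -1/586357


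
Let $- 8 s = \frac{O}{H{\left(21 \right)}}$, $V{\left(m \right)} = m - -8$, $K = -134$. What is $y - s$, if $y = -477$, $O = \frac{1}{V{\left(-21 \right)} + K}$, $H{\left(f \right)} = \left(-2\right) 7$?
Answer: $- \frac{7853327}{16464} \approx -477.0$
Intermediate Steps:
$H{\left(f \right)} = -14$
$V{\left(m \right)} = 8 + m$ ($V{\left(m \right)} = m + 8 = 8 + m$)
$O = - \frac{1}{147}$ ($O = \frac{1}{\left(8 - 21\right) - 134} = \frac{1}{-13 - 134} = \frac{1}{-147} = - \frac{1}{147} \approx -0.0068027$)
$s = - \frac{1}{16464}$ ($s = - \frac{\left(- \frac{1}{147}\right) \frac{1}{-14}}{8} = - \frac{\left(- \frac{1}{147}\right) \left(- \frac{1}{14}\right)}{8} = \left(- \frac{1}{8}\right) \frac{1}{2058} = - \frac{1}{16464} \approx -6.0739 \cdot 10^{-5}$)
$y - s = -477 - - \frac{1}{16464} = -477 + \frac{1}{16464} = - \frac{7853327}{16464}$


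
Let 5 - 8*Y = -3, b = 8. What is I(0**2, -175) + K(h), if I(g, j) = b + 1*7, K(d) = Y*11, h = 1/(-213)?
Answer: 26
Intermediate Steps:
Y = 1 (Y = 5/8 - 1/8*(-3) = 5/8 + 3/8 = 1)
h = -1/213 ≈ -0.0046948
K(d) = 11 (K(d) = 1*11 = 11)
I(g, j) = 15 (I(g, j) = 8 + 1*7 = 8 + 7 = 15)
I(0**2, -175) + K(h) = 15 + 11 = 26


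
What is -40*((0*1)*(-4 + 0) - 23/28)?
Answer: 230/7 ≈ 32.857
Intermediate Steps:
-40*((0*1)*(-4 + 0) - 23/28) = -40*(0*(-4) - 23*1/28) = -40*(0 - 23/28) = -40*(-23/28) = 230/7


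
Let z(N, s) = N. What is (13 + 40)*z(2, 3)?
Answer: 106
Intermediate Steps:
(13 + 40)*z(2, 3) = (13 + 40)*2 = 53*2 = 106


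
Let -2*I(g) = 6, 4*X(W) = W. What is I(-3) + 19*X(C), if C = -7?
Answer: -145/4 ≈ -36.250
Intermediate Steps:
X(W) = W/4
I(g) = -3 (I(g) = -½*6 = -3)
I(-3) + 19*X(C) = -3 + 19*((¼)*(-7)) = -3 + 19*(-7/4) = -3 - 133/4 = -145/4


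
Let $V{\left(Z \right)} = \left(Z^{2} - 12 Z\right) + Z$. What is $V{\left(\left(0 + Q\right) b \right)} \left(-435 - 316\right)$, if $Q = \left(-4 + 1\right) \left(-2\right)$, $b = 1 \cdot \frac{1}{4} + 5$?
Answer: $- \frac{1939833}{4} \approx -4.8496 \cdot 10^{5}$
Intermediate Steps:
$b = \frac{21}{4}$ ($b = 1 \cdot \frac{1}{4} + 5 = \frac{1}{4} + 5 = \frac{21}{4} \approx 5.25$)
$Q = 6$ ($Q = \left(-3\right) \left(-2\right) = 6$)
$V{\left(Z \right)} = Z^{2} - 11 Z$
$V{\left(\left(0 + Q\right) b \right)} \left(-435 - 316\right) = \left(0 + 6\right) \frac{21}{4} \left(-11 + \left(0 + 6\right) \frac{21}{4}\right) \left(-435 - 316\right) = 6 \cdot \frac{21}{4} \left(-11 + 6 \cdot \frac{21}{4}\right) \left(-751\right) = \frac{63 \left(-11 + \frac{63}{2}\right)}{2} \left(-751\right) = \frac{63}{2} \cdot \frac{41}{2} \left(-751\right) = \frac{2583}{4} \left(-751\right) = - \frac{1939833}{4}$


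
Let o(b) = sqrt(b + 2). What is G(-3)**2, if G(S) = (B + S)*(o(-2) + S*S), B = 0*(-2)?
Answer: 729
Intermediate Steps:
o(b) = sqrt(2 + b)
B = 0
G(S) = S**3 (G(S) = (0 + S)*(sqrt(2 - 2) + S*S) = S*(sqrt(0) + S**2) = S*(0 + S**2) = S*S**2 = S**3)
G(-3)**2 = ((-3)**3)**2 = (-27)**2 = 729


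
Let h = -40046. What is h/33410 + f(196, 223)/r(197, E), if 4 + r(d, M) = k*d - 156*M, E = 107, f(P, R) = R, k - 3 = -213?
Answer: -1166380733/969992530 ≈ -1.2025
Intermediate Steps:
k = -210 (k = 3 - 213 = -210)
r(d, M) = -4 - 210*d - 156*M (r(d, M) = -4 + (-210*d - 156*M) = -4 - 210*d - 156*M)
h/33410 + f(196, 223)/r(197, E) = -40046/33410 + 223/(-4 - 210*197 - 156*107) = -40046*1/33410 + 223/(-4 - 41370 - 16692) = -20023/16705 + 223/(-58066) = -20023/16705 + 223*(-1/58066) = -20023/16705 - 223/58066 = -1166380733/969992530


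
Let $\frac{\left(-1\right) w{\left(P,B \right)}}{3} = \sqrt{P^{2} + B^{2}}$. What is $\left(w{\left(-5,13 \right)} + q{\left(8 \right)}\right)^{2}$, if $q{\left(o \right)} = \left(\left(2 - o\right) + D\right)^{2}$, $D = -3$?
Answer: $8307 - 486 \sqrt{194} \approx 1537.8$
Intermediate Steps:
$q{\left(o \right)} = \left(-1 - o\right)^{2}$ ($q{\left(o \right)} = \left(\left(2 - o\right) - 3\right)^{2} = \left(-1 - o\right)^{2}$)
$w{\left(P,B \right)} = - 3 \sqrt{B^{2} + P^{2}}$ ($w{\left(P,B \right)} = - 3 \sqrt{P^{2} + B^{2}} = - 3 \sqrt{B^{2} + P^{2}}$)
$\left(w{\left(-5,13 \right)} + q{\left(8 \right)}\right)^{2} = \left(- 3 \sqrt{13^{2} + \left(-5\right)^{2}} + \left(1 + 8\right)^{2}\right)^{2} = \left(- 3 \sqrt{169 + 25} + 9^{2}\right)^{2} = \left(- 3 \sqrt{194} + 81\right)^{2} = \left(81 - 3 \sqrt{194}\right)^{2}$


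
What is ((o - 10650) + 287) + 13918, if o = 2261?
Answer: 5816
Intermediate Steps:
((o - 10650) + 287) + 13918 = ((2261 - 10650) + 287) + 13918 = (-8389 + 287) + 13918 = -8102 + 13918 = 5816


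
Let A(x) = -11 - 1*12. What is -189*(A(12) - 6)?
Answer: 5481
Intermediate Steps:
A(x) = -23 (A(x) = -11 - 12 = -23)
-189*(A(12) - 6) = -189*(-23 - 6) = -189*(-29) = 5481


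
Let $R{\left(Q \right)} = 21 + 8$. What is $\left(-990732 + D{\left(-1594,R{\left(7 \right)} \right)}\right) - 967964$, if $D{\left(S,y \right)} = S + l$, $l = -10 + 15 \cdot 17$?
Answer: $-1960045$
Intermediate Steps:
$l = 245$ ($l = -10 + 255 = 245$)
$R{\left(Q \right)} = 29$
$D{\left(S,y \right)} = 245 + S$ ($D{\left(S,y \right)} = S + 245 = 245 + S$)
$\left(-990732 + D{\left(-1594,R{\left(7 \right)} \right)}\right) - 967964 = \left(-990732 + \left(245 - 1594\right)\right) - 967964 = \left(-990732 - 1349\right) - 967964 = -992081 - 967964 = -1960045$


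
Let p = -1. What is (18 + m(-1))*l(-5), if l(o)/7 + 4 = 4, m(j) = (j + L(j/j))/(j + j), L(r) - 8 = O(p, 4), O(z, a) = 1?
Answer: 0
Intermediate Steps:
L(r) = 9 (L(r) = 8 + 1 = 9)
m(j) = (9 + j)/(2*j) (m(j) = (j + 9)/(j + j) = (9 + j)/((2*j)) = (9 + j)*(1/(2*j)) = (9 + j)/(2*j))
l(o) = 0 (l(o) = -28 + 7*4 = -28 + 28 = 0)
(18 + m(-1))*l(-5) = (18 + (½)*(9 - 1)/(-1))*0 = (18 + (½)*(-1)*8)*0 = (18 - 4)*0 = 14*0 = 0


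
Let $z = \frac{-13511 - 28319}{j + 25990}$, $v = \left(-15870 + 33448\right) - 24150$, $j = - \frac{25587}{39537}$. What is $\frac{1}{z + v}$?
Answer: $- \frac{114171227}{750517063034} \approx -0.00015212$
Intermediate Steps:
$j = - \frac{2843}{4393}$ ($j = \left(-25587\right) \frac{1}{39537} = - \frac{2843}{4393} \approx -0.64717$)
$v = -6572$ ($v = 17578 - 24150 = -6572$)
$z = - \frac{183759190}{114171227}$ ($z = \frac{-13511 - 28319}{- \frac{2843}{4393} + 25990} = - \frac{41830}{\frac{114171227}{4393}} = \left(-41830\right) \frac{4393}{114171227} = - \frac{183759190}{114171227} \approx -1.6095$)
$\frac{1}{z + v} = \frac{1}{- \frac{183759190}{114171227} - 6572} = \frac{1}{- \frac{750517063034}{114171227}} = - \frac{114171227}{750517063034}$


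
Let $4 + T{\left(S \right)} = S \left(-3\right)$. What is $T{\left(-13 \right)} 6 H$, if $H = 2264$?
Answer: $475440$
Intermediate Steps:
$T{\left(S \right)} = -4 - 3 S$ ($T{\left(S \right)} = -4 + S \left(-3\right) = -4 - 3 S$)
$T{\left(-13 \right)} 6 H = \left(-4 - -39\right) 6 \cdot 2264 = \left(-4 + 39\right) 6 \cdot 2264 = 35 \cdot 6 \cdot 2264 = 210 \cdot 2264 = 475440$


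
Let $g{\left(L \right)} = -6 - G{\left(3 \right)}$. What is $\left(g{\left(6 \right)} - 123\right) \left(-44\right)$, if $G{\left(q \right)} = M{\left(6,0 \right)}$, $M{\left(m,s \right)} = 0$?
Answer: $5676$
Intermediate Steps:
$G{\left(q \right)} = 0$
$g{\left(L \right)} = -6$ ($g{\left(L \right)} = -6 - 0 = -6 + 0 = -6$)
$\left(g{\left(6 \right)} - 123\right) \left(-44\right) = \left(-6 - 123\right) \left(-44\right) = \left(-129\right) \left(-44\right) = 5676$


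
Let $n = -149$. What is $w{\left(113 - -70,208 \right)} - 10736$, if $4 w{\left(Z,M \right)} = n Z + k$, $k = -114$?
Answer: $- \frac{70325}{4} \approx -17581.0$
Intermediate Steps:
$w{\left(Z,M \right)} = - \frac{57}{2} - \frac{149 Z}{4}$ ($w{\left(Z,M \right)} = \frac{- 149 Z - 114}{4} = \frac{-114 - 149 Z}{4} = - \frac{57}{2} - \frac{149 Z}{4}$)
$w{\left(113 - -70,208 \right)} - 10736 = \left(- \frac{57}{2} - \frac{149 \left(113 - -70\right)}{4}\right) - 10736 = \left(- \frac{57}{2} - \frac{149 \left(113 + 70\right)}{4}\right) - 10736 = \left(- \frac{57}{2} - \frac{27267}{4}\right) - 10736 = - \frac{27381}{4} - 10736 = - \frac{70325}{4}$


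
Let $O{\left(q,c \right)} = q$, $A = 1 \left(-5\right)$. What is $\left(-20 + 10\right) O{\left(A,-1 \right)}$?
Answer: $50$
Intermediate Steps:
$A = -5$
$\left(-20 + 10\right) O{\left(A,-1 \right)} = \left(-20 + 10\right) \left(-5\right) = \left(-10\right) \left(-5\right) = 50$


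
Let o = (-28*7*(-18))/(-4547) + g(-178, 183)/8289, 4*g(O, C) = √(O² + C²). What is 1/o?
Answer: -17635094555170176/13681655303603267 - 685507229604*√65173/13681655303603267 ≈ -1.3018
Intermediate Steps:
g(O, C) = √(C² + O²)/4 (g(O, C) = √(O² + C²)/4 = √(C² + O²)/4)
o = -3528/4547 + √65173/33156 (o = (-28*7*(-18))/(-4547) + (√(183² + (-178)²)/4)/8289 = -196*(-18)*(-1/4547) + (√(33489 + 31684)/4)*(1/8289) = 3528*(-1/4547) + (√65173/4)*(1/8289) = -3528/4547 + √65173/33156 ≈ -0.76820)
1/o = 1/(-3528/4547 + √65173/33156)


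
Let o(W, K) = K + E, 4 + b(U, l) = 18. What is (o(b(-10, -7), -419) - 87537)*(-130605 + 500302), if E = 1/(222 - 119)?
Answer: -3349257771499/103 ≈ -3.2517e+10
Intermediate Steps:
b(U, l) = 14 (b(U, l) = -4 + 18 = 14)
E = 1/103 ≈ 0.0097087
o(W, K) = 1/103 + K (o(W, K) = K + 1/103 = 1/103 + K)
(o(b(-10, -7), -419) - 87537)*(-130605 + 500302) = ((1/103 - 419) - 87537)*(-130605 + 500302) = (-43156/103 - 87537)*369697 = -9059467/103*369697 = -3349257771499/103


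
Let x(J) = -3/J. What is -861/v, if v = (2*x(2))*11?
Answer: 287/11 ≈ 26.091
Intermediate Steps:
v = -33 (v = (2*(-3/2))*11 = -3*11 = -33)
-861/v = -861/(-33) = -861*(-1/33) = 287/11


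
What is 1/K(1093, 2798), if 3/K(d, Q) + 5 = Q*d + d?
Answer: 3059302/3 ≈ 1.0198e+6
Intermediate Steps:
K(d, Q) = 3/(-5 + d + Q*d) (K(d, Q) = 3/(-5 + (Q*d + d)) = 3/(-5 + (d + Q*d)) = 3/(-5 + d + Q*d))
1/K(1093, 2798) = 1/(3/(-5 + 1093 + 2798*1093)) = 1/(3/(-5 + 1093 + 3058214)) = 1/(3/3059302) = 3059302/3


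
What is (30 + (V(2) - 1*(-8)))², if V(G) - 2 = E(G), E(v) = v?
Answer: 1764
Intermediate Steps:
V(G) = 2 + G
(30 + (V(2) - 1*(-8)))² = (30 + ((2 + 2) - 1*(-8)))² = (30 + (4 + 8))² = (30 + 12)² = 42² = 1764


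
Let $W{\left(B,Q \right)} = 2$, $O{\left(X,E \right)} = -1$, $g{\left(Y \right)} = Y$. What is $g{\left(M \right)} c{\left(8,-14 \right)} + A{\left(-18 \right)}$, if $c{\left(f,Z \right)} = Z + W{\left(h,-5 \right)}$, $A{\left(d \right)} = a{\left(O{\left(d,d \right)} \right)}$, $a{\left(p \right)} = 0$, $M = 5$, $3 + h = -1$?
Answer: $-60$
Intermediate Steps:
$h = -4$ ($h = -3 - 1 = -4$)
$A{\left(d \right)} = 0$
$c{\left(f,Z \right)} = 2 + Z$ ($c{\left(f,Z \right)} = Z + 2 = 2 + Z$)
$g{\left(M \right)} c{\left(8,-14 \right)} + A{\left(-18 \right)} = 5 \left(2 - 14\right) + 0 = 5 \left(-12\right) + 0 = -60 + 0 = -60$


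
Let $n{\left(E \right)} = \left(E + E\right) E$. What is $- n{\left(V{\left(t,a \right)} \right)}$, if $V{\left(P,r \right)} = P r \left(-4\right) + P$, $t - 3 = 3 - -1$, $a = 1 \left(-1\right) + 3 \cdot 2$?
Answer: $-35378$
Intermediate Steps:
$a = 5$ ($a = -1 + 6 = 5$)
$t = 7$ ($t = 3 + \left(3 - -1\right) = 3 + \left(3 + 1\right) = 3 + 4 = 7$)
$V{\left(P,r \right)} = P - 4 P r$ ($V{\left(P,r \right)} = - 4 P r + P = P - 4 P r$)
$n{\left(E \right)} = 2 E^{2}$ ($n{\left(E \right)} = 2 E E = 2 E^{2}$)
$- n{\left(V{\left(t,a \right)} \right)} = - 2 \left(7 \left(1 - 20\right)\right)^{2} = - 2 \left(7 \left(-19\right)\right)^{2} = - 2 \left(-133\right)^{2} = - 2 \cdot 17689 = \left(-1\right) 35378 = -35378$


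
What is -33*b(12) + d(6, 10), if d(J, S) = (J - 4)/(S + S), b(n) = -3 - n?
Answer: 4951/10 ≈ 495.10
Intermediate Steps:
d(J, S) = (-4 + J)/(2*S) (d(J, S) = (-4 + J)/((2*S)) = (-4 + J)*(1/(2*S)) = (-4 + J)/(2*S))
-33*b(12) + d(6, 10) = -33*(-3 - 1*12) + (½)*(-4 + 6)/10 = -33*(-3 - 12) + (½)*(⅒)*2 = -33*(-15) + ⅒ = 495 + ⅒ = 4951/10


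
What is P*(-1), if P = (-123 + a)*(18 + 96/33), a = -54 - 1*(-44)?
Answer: 30590/11 ≈ 2780.9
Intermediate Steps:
a = -10 (a = -54 + 44 = -10)
P = -30590/11 (P = (-123 - 10)*(18 + 96/33) = -133*(18 + 96*(1/33)) = -133*(18 + 32/11) = -133*230/11 = -30590/11 ≈ -2780.9)
P*(-1) = -30590/11*(-1) = 30590/11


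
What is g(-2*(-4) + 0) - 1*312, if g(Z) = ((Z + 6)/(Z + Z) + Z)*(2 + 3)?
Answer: -2141/8 ≈ -267.63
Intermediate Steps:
g(Z) = 5*Z + 5*(6 + Z)/(2*Z) (g(Z) = ((6 + Z)/((2*Z)) + Z)*5 = ((6 + Z)*(1/(2*Z)) + Z)*5 = ((6 + Z)/(2*Z) + Z)*5 = (Z + (6 + Z)/(2*Z))*5 = 5*Z + 5*(6 + Z)/(2*Z))
g(-2*(-4) + 0) - 1*312 = (5/2 + 5*(-2*(-4) + 0) + 15/(-2*(-4) + 0)) - 1*312 = (5/2 + 5*(8 + 0) + 15/(8 + 0)) - 312 = (5/2 + 5*8 + 15/8) - 312 = (5/2 + 40 + 15*(⅛)) - 312 = (5/2 + 40 + 15/8) - 312 = 355/8 - 312 = -2141/8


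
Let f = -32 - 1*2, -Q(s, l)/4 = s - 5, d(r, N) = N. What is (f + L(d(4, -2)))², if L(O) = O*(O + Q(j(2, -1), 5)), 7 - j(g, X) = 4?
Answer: 2116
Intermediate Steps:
j(g, X) = 3 (j(g, X) = 7 - 1*4 = 7 - 4 = 3)
Q(s, l) = 20 - 4*s (Q(s, l) = -4*(s - 5) = -4*(-5 + s) = 20 - 4*s)
L(O) = O*(8 + O) (L(O) = O*(O + (20 - 4*3)) = O*(O + (20 - 12)) = O*(O + 8) = O*(8 + O))
f = -34 (f = -32 - 2 = -34)
(f + L(d(4, -2)))² = (-34 - 2*(8 - 2))² = (-34 - 2*6)² = (-34 - 12)² = (-46)² = 2116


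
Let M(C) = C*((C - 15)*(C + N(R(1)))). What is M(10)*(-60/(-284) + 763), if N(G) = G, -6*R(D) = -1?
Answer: -82636700/213 ≈ -3.8797e+5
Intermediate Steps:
R(D) = ⅙ (R(D) = -⅙*(-1) = ⅙)
M(C) = C*(-15 + C)*(⅙ + C) (M(C) = C*((C - 15)*(C + ⅙)) = C*((-15 + C)*(⅙ + C)) = C*(-15 + C)*(⅙ + C))
M(10)*(-60/(-284) + 763) = ((⅙)*10*(-15 - 89*10 + 6*10²))*(-60/(-284) + 763) = ((⅙)*10*(-15 - 890 + 6*100))*(-60*(-1/284) + 763) = ((⅙)*10*(-15 - 890 + 600))*(15/71 + 763) = ((⅙)*10*(-305))*(54188/71) = -1525/3*54188/71 = -82636700/213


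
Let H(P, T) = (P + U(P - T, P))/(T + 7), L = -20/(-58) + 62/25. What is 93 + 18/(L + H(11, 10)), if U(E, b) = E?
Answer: 2134419/21758 ≈ 98.098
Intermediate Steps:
L = 2048/725 (L = -20*(-1/58) + 62*(1/25) = 10/29 + 62/25 = 2048/725 ≈ 2.8248)
H(P, T) = (-T + 2*P)/(7 + T) (H(P, T) = (P + (P - T))/(T + 7) = (-T + 2*P)/(7 + T))
93 + 18/(L + H(11, 10)) = 93 + 18/(2048/725 + (-1*10 + 2*11)/(7 + 10)) = 93 + 18/(2048/725 + (-10 + 22)/17) = 93 + 18/(2048/725 + (1/17)*12) = 93 + 18/(2048/725 + 12/17) = 93 + 18/(43516/12325) = 93 + 18*(12325/43516) = 93 + 110925/21758 = 2134419/21758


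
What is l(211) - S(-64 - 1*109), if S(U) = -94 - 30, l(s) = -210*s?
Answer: -44186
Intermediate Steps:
S(U) = -124
l(211) - S(-64 - 1*109) = -210*211 - 1*(-124) = -44310 + 124 = -44186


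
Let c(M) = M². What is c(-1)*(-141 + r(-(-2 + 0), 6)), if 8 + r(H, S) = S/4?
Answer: -295/2 ≈ -147.50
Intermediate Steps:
r(H, S) = -8 + S/4
c(-1)*(-141 + r(-(-2 + 0), 6)) = (-1)²*(-141 + (-8 + (¼)*6)) = 1*(-141 + (-8 + 3/2)) = 1*(-141 - 13/2) = 1*(-295/2) = -295/2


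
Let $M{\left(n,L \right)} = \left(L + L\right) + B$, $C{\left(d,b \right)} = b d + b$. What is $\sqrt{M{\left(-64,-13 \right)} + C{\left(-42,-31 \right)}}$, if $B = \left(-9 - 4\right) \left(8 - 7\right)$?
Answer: $4 \sqrt{77} \approx 35.1$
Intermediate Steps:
$C{\left(d,b \right)} = b + b d$
$B = -13$ ($B = \left(-13\right) 1 = -13$)
$M{\left(n,L \right)} = -13 + 2 L$ ($M{\left(n,L \right)} = \left(L + L\right) - 13 = 2 L - 13 = -13 + 2 L$)
$\sqrt{M{\left(-64,-13 \right)} + C{\left(-42,-31 \right)}} = \sqrt{\left(-13 + 2 \left(-13\right)\right) - 31 \left(1 - 42\right)} = \sqrt{\left(-13 - 26\right) - -1271} = \sqrt{-39 + 1271} = \sqrt{1232} = 4 \sqrt{77}$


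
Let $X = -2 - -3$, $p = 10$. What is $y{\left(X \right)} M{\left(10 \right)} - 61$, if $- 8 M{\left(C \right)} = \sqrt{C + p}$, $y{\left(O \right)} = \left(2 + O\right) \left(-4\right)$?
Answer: $-61 + 3 \sqrt{5} \approx -54.292$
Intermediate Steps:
$X = 1$ ($X = -2 + 3 = 1$)
$y{\left(O \right)} = -8 - 4 O$
$M{\left(C \right)} = - \frac{\sqrt{10 + C}}{8}$ ($M{\left(C \right)} = - \frac{\sqrt{C + 10}}{8} = - \frac{\sqrt{10 + C}}{8}$)
$y{\left(X \right)} M{\left(10 \right)} - 61 = \left(-8 - 4\right) \left(- \frac{\sqrt{10 + 10}}{8}\right) - 61 = \left(-8 - 4\right) \left(- \frac{\sqrt{20}}{8}\right) - 61 = - 12 \left(- \frac{2 \sqrt{5}}{8}\right) - 61 = - 12 \left(- \frac{\sqrt{5}}{4}\right) - 61 = 3 \sqrt{5} - 61 = -61 + 3 \sqrt{5}$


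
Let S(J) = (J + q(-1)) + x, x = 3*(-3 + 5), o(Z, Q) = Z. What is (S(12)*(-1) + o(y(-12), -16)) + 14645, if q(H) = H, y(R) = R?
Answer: 14616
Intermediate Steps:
x = 6 (x = 3*2 = 6)
S(J) = 5 + J (S(J) = (J - 1) + 6 = (-1 + J) + 6 = 5 + J)
(S(12)*(-1) + o(y(-12), -16)) + 14645 = ((5 + 12)*(-1) - 12) + 14645 = (17*(-1) - 12) + 14645 = (-17 - 12) + 14645 = -29 + 14645 = 14616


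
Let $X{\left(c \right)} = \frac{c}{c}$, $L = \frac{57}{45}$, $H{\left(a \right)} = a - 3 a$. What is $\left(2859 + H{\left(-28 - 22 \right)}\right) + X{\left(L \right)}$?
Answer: $2960$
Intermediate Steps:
$H{\left(a \right)} = - 2 a$
$L = \frac{19}{15}$ ($L = 57 \cdot \frac{1}{45} = \frac{19}{15} \approx 1.2667$)
$X{\left(c \right)} = 1$
$\left(2859 + H{\left(-28 - 22 \right)}\right) + X{\left(L \right)} = \left(2859 - 2 \left(-28 - 22\right)\right) + 1 = \left(2859 - -100\right) + 1 = \left(2859 + 100\right) + 1 = 2959 + 1 = 2960$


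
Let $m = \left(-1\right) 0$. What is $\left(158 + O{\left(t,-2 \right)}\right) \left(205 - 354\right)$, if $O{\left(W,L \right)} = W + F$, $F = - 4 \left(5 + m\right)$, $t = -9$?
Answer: $-19221$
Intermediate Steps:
$m = 0$
$F = -20$ ($F = - 4 \left(5 + 0\right) = \left(-4\right) 5 = -20$)
$O{\left(W,L \right)} = -20 + W$ ($O{\left(W,L \right)} = W - 20 = -20 + W$)
$\left(158 + O{\left(t,-2 \right)}\right) \left(205 - 354\right) = \left(158 - 29\right) \left(205 - 354\right) = \left(158 - 29\right) \left(-149\right) = 129 \left(-149\right) = -19221$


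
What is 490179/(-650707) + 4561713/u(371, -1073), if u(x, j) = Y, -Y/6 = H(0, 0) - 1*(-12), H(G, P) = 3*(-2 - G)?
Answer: -329817358615/2602828 ≈ -1.2672e+5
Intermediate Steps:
H(G, P) = -6 - 3*G
Y = -36 (Y = -6*((-6 - 3*0) - 1*(-12)) = -6*((-6 + 0) + 12) = -6*(-6 + 12) = -6*6 = -36)
u(x, j) = -36
490179/(-650707) + 4561713/u(371, -1073) = 490179/(-650707) + 4561713/(-36) = 490179*(-1/650707) + 4561713*(-1/36) = -490179/650707 - 506857/4 = -329817358615/2602828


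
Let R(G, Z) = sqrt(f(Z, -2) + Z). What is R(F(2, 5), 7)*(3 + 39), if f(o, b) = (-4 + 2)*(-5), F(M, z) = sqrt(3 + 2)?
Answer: 42*sqrt(17) ≈ 173.17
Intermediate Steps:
F(M, z) = sqrt(5)
f(o, b) = 10 (f(o, b) = -2*(-5) = 10)
R(G, Z) = sqrt(10 + Z)
R(F(2, 5), 7)*(3 + 39) = sqrt(10 + 7)*(3 + 39) = sqrt(17)*42 = 42*sqrt(17)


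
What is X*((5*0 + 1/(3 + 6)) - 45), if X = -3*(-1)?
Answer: -404/3 ≈ -134.67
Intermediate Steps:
X = 3
X*((5*0 + 1/(3 + 6)) - 45) = 3*((5*0 + 1/(3 + 6)) - 45) = 3*((0 + 1/9) - 45) = 3*((0 + ⅑) - 45) = 3*(⅑ - 45) = 3*(-404/9) = -404/3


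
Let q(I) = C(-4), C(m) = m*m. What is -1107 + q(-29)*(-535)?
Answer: -9667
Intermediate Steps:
C(m) = m**2
q(I) = 16 (q(I) = (-4)**2 = 16)
-1107 + q(-29)*(-535) = -1107 + 16*(-535) = -1107 - 8560 = -9667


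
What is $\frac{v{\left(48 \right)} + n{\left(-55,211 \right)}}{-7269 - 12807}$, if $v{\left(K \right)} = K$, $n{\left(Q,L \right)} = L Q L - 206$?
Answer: $\frac{816271}{6692} \approx 121.98$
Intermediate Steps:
$n{\left(Q,L \right)} = -206 + Q L^{2}$ ($n{\left(Q,L \right)} = Q L^{2} - 206 = -206 + Q L^{2}$)
$\frac{v{\left(48 \right)} + n{\left(-55,211 \right)}}{-7269 - 12807} = \frac{48 - \left(206 + 55 \cdot 211^{2}\right)}{-7269 - 12807} = \frac{48 - 2448861}{-20076} = \left(48 - 2448861\right) \left(- \frac{1}{20076}\right) = \left(-2448813\right) \left(- \frac{1}{20076}\right) = \frac{816271}{6692}$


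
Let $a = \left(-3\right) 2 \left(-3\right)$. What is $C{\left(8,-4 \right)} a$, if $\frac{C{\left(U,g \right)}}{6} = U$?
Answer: $864$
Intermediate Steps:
$C{\left(U,g \right)} = 6 U$
$a = 18$ ($a = \left(-6\right) \left(-3\right) = 18$)
$C{\left(8,-4 \right)} a = 6 \cdot 8 \cdot 18 = 48 \cdot 18 = 864$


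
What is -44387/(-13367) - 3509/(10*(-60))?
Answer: 73537003/8020200 ≈ 9.1690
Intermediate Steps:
-44387/(-13367) - 3509/(10*(-60)) = -44387*(-1/13367) - 3509/(-600) = 44387/13367 - 3509*(-1/600) = 44387/13367 + 3509/600 = 73537003/8020200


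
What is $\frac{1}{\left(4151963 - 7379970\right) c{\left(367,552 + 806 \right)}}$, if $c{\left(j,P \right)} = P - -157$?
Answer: $- \frac{1}{4890430605} \approx -2.0448 \cdot 10^{-10}$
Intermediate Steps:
$c{\left(j,P \right)} = 157 + P$ ($c{\left(j,P \right)} = P + 157 = 157 + P$)
$\frac{1}{\left(4151963 - 7379970\right) c{\left(367,552 + 806 \right)}} = \frac{1}{\left(4151963 - 7379970\right) \left(157 + \left(552 + 806\right)\right)} = \frac{1}{\left(-3228007\right) \left(157 + 1358\right)} = - \frac{1}{3228007 \cdot 1515} = \left(- \frac{1}{3228007}\right) \frac{1}{1515} = - \frac{1}{4890430605}$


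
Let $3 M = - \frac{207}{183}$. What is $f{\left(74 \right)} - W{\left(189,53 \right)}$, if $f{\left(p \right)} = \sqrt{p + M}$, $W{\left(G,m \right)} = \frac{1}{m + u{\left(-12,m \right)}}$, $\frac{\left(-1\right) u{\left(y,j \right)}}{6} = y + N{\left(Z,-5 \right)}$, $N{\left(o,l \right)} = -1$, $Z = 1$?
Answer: $- \frac{1}{131} + \frac{3 \sqrt{30439}}{61} \approx 8.5728$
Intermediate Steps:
$M = - \frac{23}{61}$ ($M = \frac{\left(-207\right) \frac{1}{183}}{3} = \frac{1}{3} \left(- \frac{69}{61}\right) = - \frac{23}{61} \approx -0.37705$)
$u{\left(y,j \right)} = 6 - 6 y$ ($u{\left(y,j \right)} = - 6 \left(y - 1\right) = - 6 \left(-1 + y\right) = 6 - 6 y$)
$W{\left(G,m \right)} = \frac{1}{78 + m}$ ($W{\left(G,m \right)} = \frac{1}{m + \left(6 - -72\right)} = \frac{1}{m + \left(6 + 72\right)} = \frac{1}{m + 78} = \frac{1}{78 + m}$)
$f{\left(p \right)} = \sqrt{- \frac{23}{61} + p}$ ($f{\left(p \right)} = \sqrt{p - \frac{23}{61}} = \sqrt{- \frac{23}{61} + p}$)
$f{\left(74 \right)} - W{\left(189,53 \right)} = \frac{\sqrt{-1403 + 3721 \cdot 74}}{61} - \frac{1}{78 + 53} = \frac{\sqrt{-1403 + 275354}}{61} - \frac{1}{131} = \frac{\sqrt{273951}}{61} - \frac{1}{131} = \frac{3 \sqrt{30439}}{61} - \frac{1}{131} = - \frac{1}{131} + \frac{3 \sqrt{30439}}{61}$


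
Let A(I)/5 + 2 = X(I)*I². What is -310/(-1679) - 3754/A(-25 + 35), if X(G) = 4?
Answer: -2843033/1670605 ≈ -1.7018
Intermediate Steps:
A(I) = -10 + 20*I² (A(I) = -10 + 5*(4*I²) = -10 + 20*I²)
-310/(-1679) - 3754/A(-25 + 35) = -310/(-1679) - 3754/(-10 + 20*(-25 + 35)²) = -310*(-1/1679) - 3754/(-10 + 20*10²) = 310/1679 - 3754/(-10 + 20*100) = 310/1679 - 3754/(-10 + 2000) = 310/1679 - 3754/1990 = 310/1679 - 3754*1/1990 = 310/1679 - 1877/995 = -2843033/1670605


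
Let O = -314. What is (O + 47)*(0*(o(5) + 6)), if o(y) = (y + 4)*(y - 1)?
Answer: 0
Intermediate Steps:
o(y) = (-1 + y)*(4 + y) (o(y) = (4 + y)*(-1 + y) = (-1 + y)*(4 + y))
(O + 47)*(0*(o(5) + 6)) = (-314 + 47)*(0*((-4 + 5**2 + 3*5) + 6)) = -0*((-4 + 25 + 15) + 6) = -0*(36 + 6) = -0*42 = -267*0 = 0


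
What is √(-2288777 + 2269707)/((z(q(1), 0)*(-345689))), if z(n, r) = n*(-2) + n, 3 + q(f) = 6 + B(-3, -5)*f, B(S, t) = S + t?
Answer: -I*√19070/1728445 ≈ -7.9895e-5*I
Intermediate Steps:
q(f) = 3 - 8*f (q(f) = -3 + (6 + (-3 - 5)*f) = -3 + (6 - 8*f) = 3 - 8*f)
z(n, r) = -n (z(n, r) = -2*n + n = -n)
√(-2288777 + 2269707)/((z(q(1), 0)*(-345689))) = √(-2288777 + 2269707)/((-(3 - 8*1)*(-345689))) = √(-19070)/((-(3 - 8)*(-345689))) = (I*√19070)/((-1*(-5)*(-345689))) = (I*√19070)/((5*(-345689))) = (I*√19070)/(-1728445) = (I*√19070)*(-1/1728445) = -I*√19070/1728445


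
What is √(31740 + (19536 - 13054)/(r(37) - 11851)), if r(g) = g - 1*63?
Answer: √4477266727746/11877 ≈ 178.16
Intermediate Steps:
r(g) = -63 + g (r(g) = g - 63 = -63 + g)
√(31740 + (19536 - 13054)/(r(37) - 11851)) = √(31740 + (19536 - 13054)/((-63 + 37) - 11851)) = √(31740 + 6482/(-26 - 11851)) = √(31740 + 6482/(-11877)) = √(31740 + 6482*(-1/11877)) = √(31740 - 6482/11877) = √(376969498/11877) = √4477266727746/11877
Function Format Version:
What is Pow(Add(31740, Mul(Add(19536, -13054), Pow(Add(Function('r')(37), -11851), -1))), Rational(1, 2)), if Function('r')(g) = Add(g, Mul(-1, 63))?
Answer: Mul(Rational(1, 11877), Pow(4477266727746, Rational(1, 2))) ≈ 178.16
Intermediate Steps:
Function('r')(g) = Add(-63, g) (Function('r')(g) = Add(g, -63) = Add(-63, g))
Pow(Add(31740, Mul(Add(19536, -13054), Pow(Add(Function('r')(37), -11851), -1))), Rational(1, 2)) = Pow(Add(31740, Mul(Add(19536, -13054), Pow(Add(Add(-63, 37), -11851), -1))), Rational(1, 2)) = Pow(Add(31740, Mul(6482, Pow(Add(-26, -11851), -1))), Rational(1, 2)) = Pow(Add(31740, Mul(6482, Pow(-11877, -1))), Rational(1, 2)) = Pow(Add(31740, Mul(6482, Rational(-1, 11877))), Rational(1, 2)) = Pow(Add(31740, Rational(-6482, 11877)), Rational(1, 2)) = Pow(Rational(376969498, 11877), Rational(1, 2)) = Mul(Rational(1, 11877), Pow(4477266727746, Rational(1, 2)))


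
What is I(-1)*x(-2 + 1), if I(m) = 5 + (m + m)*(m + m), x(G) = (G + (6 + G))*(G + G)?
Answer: -72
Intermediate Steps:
x(G) = 2*G*(6 + 2*G) (x(G) = (6 + 2*G)*(2*G) = 2*G*(6 + 2*G))
I(m) = 5 + 4*m**2 (I(m) = 5 + (2*m)*(2*m) = 5 + 4*m**2)
I(-1)*x(-2 + 1) = (5 + 4*(-1)**2)*(4*(-2 + 1)*(3 + (-2 + 1))) = (5 + 4*1)*(4*(-1)*(3 - 1)) = (5 + 4)*(4*(-1)*2) = 9*(-8) = -72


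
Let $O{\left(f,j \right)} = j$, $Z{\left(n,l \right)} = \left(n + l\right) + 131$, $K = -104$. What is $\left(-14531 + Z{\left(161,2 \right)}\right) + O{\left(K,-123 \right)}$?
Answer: $-14360$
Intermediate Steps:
$Z{\left(n,l \right)} = 131 + l + n$ ($Z{\left(n,l \right)} = \left(l + n\right) + 131 = 131 + l + n$)
$\left(-14531 + Z{\left(161,2 \right)}\right) + O{\left(K,-123 \right)} = \left(-14531 + \left(131 + 2 + 161\right)\right) - 123 = \left(-14531 + 294\right) - 123 = -14237 - 123 = -14360$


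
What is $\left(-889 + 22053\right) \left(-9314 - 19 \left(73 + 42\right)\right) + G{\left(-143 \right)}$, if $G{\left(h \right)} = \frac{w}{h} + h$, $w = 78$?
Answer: $- \frac{2677014775}{11} \approx -2.4336 \cdot 10^{8}$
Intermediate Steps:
$G{\left(h \right)} = h + \frac{78}{h}$ ($G{\left(h \right)} = \frac{78}{h} + h = h + \frac{78}{h}$)
$\left(-889 + 22053\right) \left(-9314 - 19 \left(73 + 42\right)\right) + G{\left(-143 \right)} = \left(-889 + 22053\right) \left(-9314 - 19 \left(73 + 42\right)\right) - \left(143 - \frac{78}{-143}\right) = 21164 \left(-9314 - 2185\right) + \left(-143 + 78 \left(- \frac{1}{143}\right)\right) = 21164 \left(-9314 - 2185\right) - \frac{1579}{11} = 21164 \left(-11499\right) - \frac{1579}{11} = -243364836 - \frac{1579}{11} = - \frac{2677014775}{11}$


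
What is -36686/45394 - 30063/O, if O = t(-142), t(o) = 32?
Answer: -682926887/726304 ≈ -940.28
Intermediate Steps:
O = 32
-36686/45394 - 30063/O = -36686/45394 - 30063/32 = -36686*1/45394 - 30063*1/32 = -18343/22697 - 30063/32 = -682926887/726304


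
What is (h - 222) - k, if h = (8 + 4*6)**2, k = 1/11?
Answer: 8821/11 ≈ 801.91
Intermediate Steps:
k = 1/11 ≈ 0.090909
h = 1024 (h = (8 + 24)**2 = 32**2 = 1024)
(h - 222) - k = (1024 - 222) - 1*1/11 = 802 - 1/11 = 8821/11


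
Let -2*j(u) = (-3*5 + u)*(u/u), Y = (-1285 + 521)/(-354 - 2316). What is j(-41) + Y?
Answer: 37762/1335 ≈ 28.286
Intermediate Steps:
Y = 382/1335 (Y = -764/(-2670) = -764*(-1/2670) = 382/1335 ≈ 0.28614)
j(u) = 15/2 - u/2 (j(u) = -(-3*5 + u)*u/u/2 = -(-15 + u)/2 = 15/2 - u/2)
j(-41) + Y = (15/2 - ½*(-41)) + 382/1335 = (15/2 + 41/2) + 382/1335 = 28 + 382/1335 = 37762/1335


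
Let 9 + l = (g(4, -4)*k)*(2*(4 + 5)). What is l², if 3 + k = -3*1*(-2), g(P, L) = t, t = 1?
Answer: 2025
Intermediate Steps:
g(P, L) = 1
k = 3 (k = -3 - 3*1*(-2) = -3 - 3*(-2) = -3 + 6 = 3)
l = 45 (l = -9 + (1*3)*(2*(4 + 5)) = -9 + 3*(2*9) = -9 + 3*18 = -9 + 54 = 45)
l² = 45² = 2025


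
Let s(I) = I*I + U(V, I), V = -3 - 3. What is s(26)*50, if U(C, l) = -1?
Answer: 33750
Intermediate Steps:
V = -6
s(I) = -1 + I**2 (s(I) = I*I - 1 = I**2 - 1 = -1 + I**2)
s(26)*50 = (-1 + 26**2)*50 = (-1 + 676)*50 = 675*50 = 33750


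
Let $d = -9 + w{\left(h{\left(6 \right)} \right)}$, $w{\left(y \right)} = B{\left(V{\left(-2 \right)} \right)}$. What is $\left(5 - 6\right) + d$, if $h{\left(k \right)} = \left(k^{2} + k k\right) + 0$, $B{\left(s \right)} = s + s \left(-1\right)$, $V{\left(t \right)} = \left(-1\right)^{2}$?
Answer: $-10$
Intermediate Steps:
$V{\left(t \right)} = 1$
$B{\left(s \right)} = 0$ ($B{\left(s \right)} = s - s = 0$)
$h{\left(k \right)} = 2 k^{2}$ ($h{\left(k \right)} = \left(k^{2} + k^{2}\right) + 0 = 2 k^{2} + 0 = 2 k^{2}$)
$w{\left(y \right)} = 0$
$d = -9$ ($d = -9 + 0 = -9$)
$\left(5 - 6\right) + d = \left(5 - 6\right) - 9 = -1 - 9 = -10$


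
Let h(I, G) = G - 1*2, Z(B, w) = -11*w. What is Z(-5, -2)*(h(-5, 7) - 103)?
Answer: -2156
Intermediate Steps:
h(I, G) = -2 + G (h(I, G) = G - 2 = -2 + G)
Z(-5, -2)*(h(-5, 7) - 103) = (-11*(-2))*((-2 + 7) - 103) = 22*(5 - 103) = 22*(-98) = -2156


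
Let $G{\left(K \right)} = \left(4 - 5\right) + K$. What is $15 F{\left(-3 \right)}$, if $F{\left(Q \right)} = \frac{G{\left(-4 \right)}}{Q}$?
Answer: $25$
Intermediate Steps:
$G{\left(K \right)} = -1 + K$
$F{\left(Q \right)} = - \frac{5}{Q}$ ($F{\left(Q \right)} = \frac{-1 - 4}{Q} = - \frac{5}{Q}$)
$15 F{\left(-3 \right)} = 15 \left(- \frac{5}{-3}\right) = 15 \left(\left(-5\right) \left(- \frac{1}{3}\right)\right) = 15 \cdot \frac{5}{3} = 25$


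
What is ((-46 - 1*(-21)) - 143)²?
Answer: 28224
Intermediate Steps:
((-46 - 1*(-21)) - 143)² = ((-46 + 21) - 143)² = (-25 - 143)² = (-168)² = 28224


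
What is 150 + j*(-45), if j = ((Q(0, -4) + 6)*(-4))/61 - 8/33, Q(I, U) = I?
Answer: 119850/671 ≈ 178.61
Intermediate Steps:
j = -1280/2013 (j = ((0 + 6)*(-4))/61 - 8/33 = (6*(-4))*(1/61) - 8*1/33 = -24*1/61 - 8/33 = -24/61 - 8/33 = -1280/2013 ≈ -0.63587)
150 + j*(-45) = 150 - 1280/2013*(-45) = 150 + 19200/671 = 119850/671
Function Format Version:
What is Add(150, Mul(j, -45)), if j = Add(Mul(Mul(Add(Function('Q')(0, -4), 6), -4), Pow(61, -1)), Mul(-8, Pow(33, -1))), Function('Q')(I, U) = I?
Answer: Rational(119850, 671) ≈ 178.61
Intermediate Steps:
j = Rational(-1280, 2013) (j = Add(Mul(Mul(Add(0, 6), -4), Pow(61, -1)), Mul(-8, Pow(33, -1))) = Add(Mul(Mul(6, -4), Rational(1, 61)), Mul(-8, Rational(1, 33))) = Add(Mul(-24, Rational(1, 61)), Rational(-8, 33)) = Add(Rational(-24, 61), Rational(-8, 33)) = Rational(-1280, 2013) ≈ -0.63587)
Add(150, Mul(j, -45)) = Add(150, Mul(Rational(-1280, 2013), -45)) = Add(150, Rational(19200, 671)) = Rational(119850, 671)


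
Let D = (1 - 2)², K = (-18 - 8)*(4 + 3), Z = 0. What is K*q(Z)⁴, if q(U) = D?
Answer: -182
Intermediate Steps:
K = -182 (K = -26*7 = -182)
D = 1 (D = (-1)² = 1)
q(U) = 1
K*q(Z)⁴ = -182*1⁴ = -182*1 = -182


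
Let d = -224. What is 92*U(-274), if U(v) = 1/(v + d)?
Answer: -46/249 ≈ -0.18474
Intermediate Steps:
U(v) = 1/(-224 + v) (U(v) = 1/(v - 224) = 1/(-224 + v))
92*U(-274) = 92/(-224 - 274) = 92/(-498) = 92*(-1/498) = -46/249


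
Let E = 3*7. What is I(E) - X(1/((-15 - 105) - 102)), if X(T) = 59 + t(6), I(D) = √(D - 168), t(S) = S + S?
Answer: -71 + 7*I*√3 ≈ -71.0 + 12.124*I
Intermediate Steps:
E = 21
t(S) = 2*S
I(D) = √(-168 + D)
X(T) = 71 (X(T) = 59 + 2*6 = 59 + 12 = 71)
I(E) - X(1/((-15 - 105) - 102)) = √(-168 + 21) - 1*71 = √(-147) - 71 = 7*I*√3 - 71 = -71 + 7*I*√3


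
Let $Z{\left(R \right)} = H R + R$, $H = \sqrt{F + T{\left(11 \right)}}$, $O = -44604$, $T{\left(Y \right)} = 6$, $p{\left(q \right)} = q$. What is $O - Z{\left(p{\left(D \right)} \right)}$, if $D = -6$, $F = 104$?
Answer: $-44598 + 6 \sqrt{110} \approx -44535.0$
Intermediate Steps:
$H = \sqrt{110}$ ($H = \sqrt{104 + 6} = \sqrt{110} \approx 10.488$)
$Z{\left(R \right)} = R + R \sqrt{110}$ ($Z{\left(R \right)} = \sqrt{110} R + R = R \sqrt{110} + R = R + R \sqrt{110}$)
$O - Z{\left(p{\left(D \right)} \right)} = -44604 - - 6 \left(1 + \sqrt{110}\right) = -44604 - \left(-6 - 6 \sqrt{110}\right) = -44604 + \left(6 + 6 \sqrt{110}\right) = -44598 + 6 \sqrt{110}$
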